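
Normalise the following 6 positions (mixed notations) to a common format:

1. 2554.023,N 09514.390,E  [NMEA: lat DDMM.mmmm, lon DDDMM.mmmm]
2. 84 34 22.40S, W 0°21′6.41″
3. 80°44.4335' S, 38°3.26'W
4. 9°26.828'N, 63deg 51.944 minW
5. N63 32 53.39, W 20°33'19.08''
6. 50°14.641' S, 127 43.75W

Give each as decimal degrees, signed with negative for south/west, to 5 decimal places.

1. 25.90038, 95.23983
2. -84.57289, -0.35178
3. -80.74056, -38.05433
4. 9.44713, -63.86573
5. 63.54816, -20.55530
6. -50.24402, -127.72917

Point 1:
  φ: degrees = first 2 digits = 25, minutes = 54.023; 25 + 54.023/60 = 25.900383
  N → positive
  λ: split at 3 digits → 095° and 14.39′; 95 + 14.39/60 = 95.239833
  E ⇒ keep positive
Point 2:
  Lat: 84° + 34/60 + 22.4/3600 = 84 + 0.566667 + 0.006222 = 84.572889
  S → negative
  λ: 0 + 21/60 + 6.41/3600 = 0.351781
  W ⇒ negate
Point 3:
  Lat: 44.4335′ = 0.740558°; total 80.740558
  hemisphere S, so the sign is −
  Lon: 3.26′ = 0.054333°; total 38.054333
  W → negative
Point 4:
  Latitude: 26.828′ = 0.447133°; total 9.447133
  N ⇒ keep positive
  Lon: 51.944′ = 0.865733°; total 63.865733
  hemisphere W, so the sign is −
Point 5:
  Latitude: 63 + 32/60 + 53.39/3600 = 63.548164
  N ⇒ keep positive
  λ: 33′ + 19.08″ = 33.31800′; 20 + 33.31800/60 = 20.555300
  W → negative
Point 6:
  Lat: 50 + 14.641/60 = 50.244017
  S ⇒ negate
  Lon: 43.75′ = 0.729167°; total 127.729167
  W ⇒ negate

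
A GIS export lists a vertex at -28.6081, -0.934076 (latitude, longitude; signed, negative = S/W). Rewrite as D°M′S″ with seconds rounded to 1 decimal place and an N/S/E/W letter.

28°36′29.2″ S, 0°56′2.7″ W

Latitude is negative → S; |value| = 28.608100
Lat: whole degrees 28; 36.48600′ → 36′ and 29.160″
Longitude is negative → W; |value| = 0.934076
Longitude: whole degrees 0; 56.04456′ → 56′ and 2.674″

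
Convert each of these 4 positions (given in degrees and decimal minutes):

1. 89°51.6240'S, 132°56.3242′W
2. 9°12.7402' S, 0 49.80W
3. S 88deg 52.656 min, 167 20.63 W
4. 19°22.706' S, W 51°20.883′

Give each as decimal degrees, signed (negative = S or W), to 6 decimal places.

Point 1:
  Lat: 89 + 51.624/60 = 89.8604000
  hemisphere S, so the sign is −
  λ: 132 + 56.3242/60 = 132.9387367
  hemisphere W, so the sign is −
Point 2:
  Lat: 12.7402′ = 0.212337°; total 9.2123367
  S → negative
  Lon: 49.8′ = 0.830000°; total 0.8300000
  W → negative
Point 3:
  φ: 88 + 52.656/60 = 88.8776000
  S ⇒ negate
  λ: 167 + 20.63/60 = 167.3438333
  W ⇒ negate
Point 4:
  Lat: 19 + 22.706/60 = 19.3784333
  S → negative
  Lon: 51 + 20.883/60 = 51.3480500
  W → negative

1. -89.860400, -132.938737
2. -9.212337, -0.830000
3. -88.877600, -167.343833
4. -19.378433, -51.348050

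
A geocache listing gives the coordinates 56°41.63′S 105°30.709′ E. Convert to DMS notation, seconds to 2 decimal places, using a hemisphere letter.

56°41′37.80″ S, 105°30′42.54″ E

Lat: 41.63000′ → 41′ and 0.63000 × 60 = 37.8000″
Longitude: 30.70900′ → 30′ and 0.70900 × 60 = 42.5400″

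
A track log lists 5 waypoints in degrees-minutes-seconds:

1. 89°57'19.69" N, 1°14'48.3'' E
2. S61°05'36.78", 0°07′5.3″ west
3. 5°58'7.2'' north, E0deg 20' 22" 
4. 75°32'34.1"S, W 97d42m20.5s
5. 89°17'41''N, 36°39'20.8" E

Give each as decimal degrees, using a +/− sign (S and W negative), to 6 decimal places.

1. 89.955469, 1.246750
2. -61.093550, -0.118139
3. 5.968667, 0.339444
4. -75.542806, -97.705694
5. 89.294722, 36.655778

Point 1:
  φ: 89 + 57/60 + 19.69/3600 = 89.9554694
  N ⇒ keep positive
  Lon: 1° + 14/60 + 48.3/3600 = 1 + 0.233333 + 0.013417 = 1.2467500
  E ⇒ keep positive
Point 2:
  φ: 61° + 5/60 + 36.78/3600 = 61 + 0.083333 + 0.010217 = 61.0935500
  S → negative
  Lon: 7′ + 5.3″ = 7.08833′; 0 + 7.08833/60 = 0.1181389
  W ⇒ negate
Point 3:
  Lat: 5° + 58/60 + 7.2/3600 = 5 + 0.966667 + 0.002000 = 5.9686667
  N ⇒ keep positive
  Longitude: 0 + 20/60 + 22/3600 = 0.3394444
  E → positive
Point 4:
  φ: 32′ + 34.1″ = 32.56833′; 75 + 32.56833/60 = 75.5428056
  hemisphere S, so the sign is −
  Longitude: 42′ + 20.5″ = 42.34167′; 97 + 42.34167/60 = 97.7056944
  hemisphere W, so the sign is −
Point 5:
  Lat: 89 + 17/60 + 41/3600 = 89.2947222
  N ⇒ keep positive
  Longitude: 36 + 39/60 + 20.8/3600 = 36.6557778
  E → positive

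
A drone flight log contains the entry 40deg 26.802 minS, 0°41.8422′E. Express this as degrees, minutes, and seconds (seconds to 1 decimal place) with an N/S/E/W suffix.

40°26′48.1″ S, 0°41′50.5″ E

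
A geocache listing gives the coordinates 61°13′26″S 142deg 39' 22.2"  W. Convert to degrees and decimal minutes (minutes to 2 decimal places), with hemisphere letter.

61° 13.43′ S, 142° 39.37′ W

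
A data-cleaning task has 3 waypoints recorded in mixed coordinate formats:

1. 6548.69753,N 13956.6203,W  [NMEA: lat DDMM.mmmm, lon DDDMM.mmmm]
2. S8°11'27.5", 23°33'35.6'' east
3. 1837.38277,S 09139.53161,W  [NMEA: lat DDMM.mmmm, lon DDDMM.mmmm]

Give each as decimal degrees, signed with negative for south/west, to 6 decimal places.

Point 1:
  Lat: degrees = first 2 digits = 65, minutes = 48.69753; 65 + 48.69753/60 = 65.8116255
  N ⇒ keep positive
  λ: split at 3 digits → 139° and 56.6203′; 139 + 56.6203/60 = 139.9436717
  W → negative
Point 2:
  Lat: 8 + 11/60 + 27.5/3600 = 8.1909722
  S ⇒ negate
  Lon: 23° + 33/60 + 35.6/3600 = 23 + 0.550000 + 0.009889 = 23.5598889
  E ⇒ keep positive
Point 3:
  Lat: split at 2 digits → 18° and 37.38277′; 18 + 37.38277/60 = 18.6230462
  S ⇒ negate
  Longitude: degrees = first 3 digits = 91, minutes = 39.53161; 91 + 39.53161/60 = 91.6588602
  W ⇒ negate

1. 65.811626, -139.943672
2. -8.190972, 23.559889
3. -18.623046, -91.658860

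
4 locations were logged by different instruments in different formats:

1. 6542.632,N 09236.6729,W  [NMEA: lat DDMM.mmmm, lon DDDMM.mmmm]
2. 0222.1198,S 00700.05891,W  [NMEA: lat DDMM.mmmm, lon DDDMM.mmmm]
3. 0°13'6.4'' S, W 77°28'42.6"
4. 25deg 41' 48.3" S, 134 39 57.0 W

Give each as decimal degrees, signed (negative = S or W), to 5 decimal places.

Point 1:
  Latitude: split at 2 digits → 65° and 42.632′; 65 + 42.632/60 = 65.710533
  N → positive
  λ: degrees = first 3 digits = 92, minutes = 36.6729; 92 + 36.6729/60 = 92.611215
  hemisphere W, so the sign is −
Point 2:
  Lat: degrees = first 2 digits = 2, minutes = 22.1198; 2 + 22.1198/60 = 2.368663
  hemisphere S, so the sign is −
  λ: degrees = first 3 digits = 7, minutes = 0.05891; 7 + 0.05891/60 = 7.000982
  hemisphere W, so the sign is −
Point 3:
  φ: 0° + 13/60 + 6.4/3600 = 0 + 0.216667 + 0.001778 = 0.218444
  hemisphere S, so the sign is −
  Lon: 77 + 28/60 + 42.6/3600 = 77.478500
  hemisphere W, so the sign is −
Point 4:
  Lat: 25 + 41/60 + 48.3/3600 = 25.696750
  S → negative
  λ: 134° + 39/60 + 57/3600 = 134 + 0.650000 + 0.015833 = 134.665833
  W ⇒ negate

1. 65.71053, -92.61122
2. -2.36866, -7.00098
3. -0.21844, -77.47850
4. -25.69675, -134.66583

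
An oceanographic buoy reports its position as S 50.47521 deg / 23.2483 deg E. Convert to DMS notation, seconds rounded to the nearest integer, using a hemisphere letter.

Lat: 0.475210° → 28.51260′; 0.51260 × 60 = 30.76″
Lon: 0.248300 × 60 = 14.89800′ → 14′, remainder × 60 = 53.88″

50°28′31″ S, 23°14′54″ E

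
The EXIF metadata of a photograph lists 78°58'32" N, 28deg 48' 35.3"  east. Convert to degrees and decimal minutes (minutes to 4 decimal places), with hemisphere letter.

78° 58.5333′ N, 28° 48.5883′ E

Lat: seconds/60 = 0.53333; minutes = 58 + 0.53333 = 58.533333
Lon: seconds/60 = 0.58833; minutes = 48 + 0.58833 = 48.588333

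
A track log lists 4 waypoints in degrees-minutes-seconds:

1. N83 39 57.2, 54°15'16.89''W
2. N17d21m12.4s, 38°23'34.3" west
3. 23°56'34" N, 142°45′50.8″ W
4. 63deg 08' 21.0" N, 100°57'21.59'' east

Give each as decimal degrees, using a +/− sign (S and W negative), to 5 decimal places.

1. 83.66589, -54.25469
2. 17.35344, -38.39286
3. 23.94278, -142.76411
4. 63.13917, 100.95600

Point 1:
  Lat: 83 + 39/60 + 57.2/3600 = 83.665889
  N → positive
  λ: 54° + 15/60 + 16.89/3600 = 54 + 0.250000 + 0.004692 = 54.254692
  W ⇒ negate
Point 2:
  Latitude: 17 + 21/60 + 12.4/3600 = 17.353444
  N → positive
  λ: 23′ + 34.3″ = 23.57167′; 38 + 23.57167/60 = 38.392861
  W ⇒ negate
Point 3:
  φ: 56′ + 34″ = 56.56667′; 23 + 56.56667/60 = 23.942778
  N → positive
  Lon: 142° + 45/60 + 50.8/3600 = 142 + 0.750000 + 0.014111 = 142.764111
  hemisphere W, so the sign is −
Point 4:
  φ: 63° + 8/60 + 21/3600 = 63 + 0.133333 + 0.005833 = 63.139167
  N ⇒ keep positive
  λ: 100 + 57/60 + 21.59/3600 = 100.955997
  E → positive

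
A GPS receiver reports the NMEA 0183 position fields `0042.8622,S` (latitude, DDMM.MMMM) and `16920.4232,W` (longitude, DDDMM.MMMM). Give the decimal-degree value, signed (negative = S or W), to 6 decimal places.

-0.714370, -169.340387

Latitude: split at 2 digits → 00° and 42.8622′; 0 + 42.8622/60 = 0.7143700
S ⇒ negate
λ: split at 3 digits → 169° and 20.4232′; 169 + 20.4232/60 = 169.3403867
W → negative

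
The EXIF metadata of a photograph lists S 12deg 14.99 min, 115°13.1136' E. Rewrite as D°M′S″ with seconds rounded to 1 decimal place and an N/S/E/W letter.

φ: fractional minutes 0.99000 × 60 = 59.400″
Lon: fractional minutes 0.11360 × 60 = 6.816″

12°14′59.4″ S, 115°13′6.8″ E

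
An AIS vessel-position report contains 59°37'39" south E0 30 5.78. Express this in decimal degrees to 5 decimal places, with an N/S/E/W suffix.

59.62750° S, 0.50161° E

Lat: 59 + 37/60 + 39/3600 = 59.627500
λ: 30′ + 5.78″ = 30.09633′; 0 + 30.09633/60 = 0.501606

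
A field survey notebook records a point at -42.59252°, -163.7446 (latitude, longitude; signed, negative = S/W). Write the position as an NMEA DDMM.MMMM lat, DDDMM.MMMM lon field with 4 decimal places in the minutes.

Latitude is negative → S; |value| = 42.592520
φ: minutes = (42.592520 − 42) × 60 = 35.551200
Longitude is negative → W; |value| = 163.744600
Lon: fractional part 0.744600 → 44.676000 minutes

4235.5512,S / 16344.6760,W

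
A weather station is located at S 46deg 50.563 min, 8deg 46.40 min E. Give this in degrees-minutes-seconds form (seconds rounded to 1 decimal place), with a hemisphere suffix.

φ: 50.56300′ → 50′ and 0.56300 × 60 = 33.780″
λ: fractional minutes 0.40000 × 60 = 24.000″

46°50′33.8″ S, 8°46′24.0″ E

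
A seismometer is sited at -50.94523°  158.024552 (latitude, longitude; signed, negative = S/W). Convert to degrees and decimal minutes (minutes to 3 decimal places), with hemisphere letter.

Latitude is negative → S; |value| = 50.945230
φ: 50° + 0.945230 × 60 = 50° 56.71380′
Longitude: 158° + 0.024552 × 60 = 158° 1.47312′

50° 56.714′ S, 158° 1.473′ E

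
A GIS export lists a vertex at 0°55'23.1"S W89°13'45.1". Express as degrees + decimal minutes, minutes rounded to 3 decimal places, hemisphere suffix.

Latitude: 55 + 23.1/60 = 55.38500′
λ: seconds/60 = 0.75167; minutes = 13 + 0.75167 = 13.75167

0° 55.385′ S, 89° 13.752′ W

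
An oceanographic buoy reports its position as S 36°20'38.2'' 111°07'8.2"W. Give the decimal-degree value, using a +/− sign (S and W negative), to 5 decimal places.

Latitude: 36 + 20/60 + 38.2/3600 = 36.343944
S ⇒ negate
Longitude: 111 + 7/60 + 8.2/3600 = 111.118944
W ⇒ negate

-36.34394, -111.11894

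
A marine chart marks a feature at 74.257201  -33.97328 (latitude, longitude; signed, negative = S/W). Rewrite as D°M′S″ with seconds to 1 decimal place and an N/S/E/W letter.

Lat: 0.257201° → 15.43206′; 0.43206 × 60 = 25.924″
Longitude is negative → W; |value| = 33.973280
Longitude: whole degrees 33; 58.39680′ → 58′ and 23.808″

74°15′25.9″ N, 33°58′23.8″ W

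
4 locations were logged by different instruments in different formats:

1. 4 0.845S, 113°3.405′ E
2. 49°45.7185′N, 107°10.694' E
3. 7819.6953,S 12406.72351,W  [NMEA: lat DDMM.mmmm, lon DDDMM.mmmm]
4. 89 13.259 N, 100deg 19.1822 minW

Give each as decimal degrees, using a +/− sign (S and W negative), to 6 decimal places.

1. -4.014083, 113.056750
2. 49.761975, 107.178233
3. -78.328255, -124.112059
4. 89.220983, -100.319703

Point 1:
  Latitude: 0.845′ = 0.014083°; total 4.0140833
  S ⇒ negate
  Longitude: 3.405′ = 0.056750°; total 113.0567500
  E ⇒ keep positive
Point 2:
  Lat: 49 + 45.7185/60 = 49.7619750
  N ⇒ keep positive
  Lon: 10.694′ = 0.178233°; total 107.1782333
  E ⇒ keep positive
Point 3:
  Latitude: degrees = first 2 digits = 78, minutes = 19.6953; 78 + 19.6953/60 = 78.3282550
  hemisphere S, so the sign is −
  Longitude: degrees = first 3 digits = 124, minutes = 6.72351; 124 + 6.72351/60 = 124.1120585
  hemisphere W, so the sign is −
Point 4:
  Latitude: 13.259′ = 0.220983°; total 89.2209833
  N → positive
  λ: 19.1822′ = 0.319703°; total 100.3197033
  W ⇒ negate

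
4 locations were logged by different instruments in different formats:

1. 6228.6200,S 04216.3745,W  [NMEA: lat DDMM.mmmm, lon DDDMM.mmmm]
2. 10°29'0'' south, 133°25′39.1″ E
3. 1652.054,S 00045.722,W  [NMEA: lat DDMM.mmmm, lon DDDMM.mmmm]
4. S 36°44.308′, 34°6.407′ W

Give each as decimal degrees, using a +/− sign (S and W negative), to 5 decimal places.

1. -62.47700, -42.27291
2. -10.48333, 133.42753
3. -16.86757, -0.76203
4. -36.73847, -34.10678

Point 1:
  Lat: degrees = first 2 digits = 62, minutes = 28.62; 62 + 28.62/60 = 62.477000
  hemisphere S, so the sign is −
  Longitude: split at 3 digits → 042° and 16.3745′; 42 + 16.3745/60 = 42.272908
  hemisphere W, so the sign is −
Point 2:
  Lat: 29′ + 0″ = 29.00000′; 10 + 29.00000/60 = 10.483333
  S → negative
  Longitude: 25′ + 39.1″ = 25.65167′; 133 + 25.65167/60 = 133.427528
  E → positive
Point 3:
  φ: degrees = first 2 digits = 16, minutes = 52.054; 16 + 52.054/60 = 16.867567
  hemisphere S, so the sign is −
  Longitude: degrees = first 3 digits = 0, minutes = 45.722; 0 + 45.722/60 = 0.762033
  hemisphere W, so the sign is −
Point 4:
  Latitude: 44.308′ = 0.738467°; total 36.738467
  S → negative
  λ: 34 + 6.407/60 = 34.106783
  hemisphere W, so the sign is −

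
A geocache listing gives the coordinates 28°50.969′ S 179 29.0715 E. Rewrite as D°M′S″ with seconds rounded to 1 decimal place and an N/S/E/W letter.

28°50′58.1″ S, 179°29′4.3″ E

φ: 50.96900′ → 50′ and 0.96900 × 60 = 58.140″
Longitude: 29.07150′ → 29′ and 0.07150 × 60 = 4.290″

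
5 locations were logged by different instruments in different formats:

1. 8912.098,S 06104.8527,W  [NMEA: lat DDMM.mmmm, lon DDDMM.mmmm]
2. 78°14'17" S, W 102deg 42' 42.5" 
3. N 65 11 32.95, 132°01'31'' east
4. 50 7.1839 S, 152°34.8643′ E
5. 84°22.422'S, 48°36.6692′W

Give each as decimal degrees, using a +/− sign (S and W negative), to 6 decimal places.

Point 1:
  φ: degrees = first 2 digits = 89, minutes = 12.098; 89 + 12.098/60 = 89.2016333
  S ⇒ negate
  λ: degrees = first 3 digits = 61, minutes = 4.8527; 61 + 4.8527/60 = 61.0808783
  hemisphere W, so the sign is −
Point 2:
  φ: 78° + 14/60 + 17/3600 = 78 + 0.233333 + 0.004722 = 78.2380556
  S → negative
  Lon: 102 + 42/60 + 42.5/3600 = 102.7118056
  hemisphere W, so the sign is −
Point 3:
  Latitude: 65° + 11/60 + 32.95/3600 = 65 + 0.183333 + 0.009153 = 65.1924861
  N → positive
  Longitude: 1′ + 31″ = 1.51667′; 132 + 1.51667/60 = 132.0252778
  E ⇒ keep positive
Point 4:
  Latitude: 50 + 7.1839/60 = 50.1197317
  S ⇒ negate
  Longitude: 34.8643′ = 0.581072°; total 152.5810717
  E ⇒ keep positive
Point 5:
  Latitude: 22.422′ = 0.373700°; total 84.3737000
  hemisphere S, so the sign is −
  λ: 48 + 36.6692/60 = 48.6111533
  hemisphere W, so the sign is −

1. -89.201633, -61.080878
2. -78.238056, -102.711806
3. 65.192486, 132.025278
4. -50.119732, 152.581072
5. -84.373700, -48.611153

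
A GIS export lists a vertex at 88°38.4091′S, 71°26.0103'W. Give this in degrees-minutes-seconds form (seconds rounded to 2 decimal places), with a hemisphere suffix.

88°38′24.55″ S, 71°26′0.62″ W

φ: fractional minutes 0.40910 × 60 = 24.5460″
λ: fractional minutes 0.01030 × 60 = 0.6180″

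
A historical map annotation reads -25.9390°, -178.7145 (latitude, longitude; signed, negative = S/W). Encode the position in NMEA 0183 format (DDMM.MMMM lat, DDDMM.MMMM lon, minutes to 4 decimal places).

Latitude is negative → S; |value| = 25.939000
φ: fractional part 0.939000 → 56.340000 minutes
Longitude is negative → W; |value| = 178.714500
Longitude: 178° + 0.714500 × 60 = 178° 42.870000′

2556.3400,S / 17842.8700,W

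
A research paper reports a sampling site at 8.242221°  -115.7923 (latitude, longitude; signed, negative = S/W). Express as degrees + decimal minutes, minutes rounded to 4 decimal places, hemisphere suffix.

8° 14.5333′ N, 115° 47.5380′ W

φ: fractional part 0.242221 → 14.533260 minutes
Longitude is negative → W; |value| = 115.792300
Longitude: minutes = (115.792300 − 115) × 60 = 47.538000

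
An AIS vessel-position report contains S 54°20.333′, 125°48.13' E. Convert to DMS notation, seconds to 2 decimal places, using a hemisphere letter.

54°20′19.98″ S, 125°48′7.80″ E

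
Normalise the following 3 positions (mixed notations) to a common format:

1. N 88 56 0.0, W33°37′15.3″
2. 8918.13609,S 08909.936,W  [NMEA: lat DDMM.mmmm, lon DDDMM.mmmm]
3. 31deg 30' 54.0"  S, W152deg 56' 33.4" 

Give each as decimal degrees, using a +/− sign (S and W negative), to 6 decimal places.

Point 1:
  Latitude: 88 + 56/60 + 0/3600 = 88.9333333
  N ⇒ keep positive
  λ: 37′ + 15.3″ = 37.25500′; 33 + 37.25500/60 = 33.6209167
  hemisphere W, so the sign is −
Point 2:
  Latitude: split at 2 digits → 89° and 18.13609′; 89 + 18.13609/60 = 89.3022682
  S ⇒ negate
  λ: split at 3 digits → 089° and 9.936′; 89 + 9.936/60 = 89.1656000
  hemisphere W, so the sign is −
Point 3:
  φ: 30′ + 54″ = 30.90000′; 31 + 30.90000/60 = 31.5150000
  S ⇒ negate
  Longitude: 152 + 56/60 + 33.4/3600 = 152.9426111
  W → negative

1. 88.933333, -33.620917
2. -89.302268, -89.165600
3. -31.515000, -152.942611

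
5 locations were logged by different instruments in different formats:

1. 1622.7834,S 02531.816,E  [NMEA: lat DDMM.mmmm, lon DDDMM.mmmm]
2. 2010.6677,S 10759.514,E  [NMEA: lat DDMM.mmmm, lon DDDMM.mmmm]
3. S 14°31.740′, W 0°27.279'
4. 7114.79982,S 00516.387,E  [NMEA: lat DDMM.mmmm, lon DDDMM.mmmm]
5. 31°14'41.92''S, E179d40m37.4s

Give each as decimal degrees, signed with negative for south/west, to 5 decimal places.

1. -16.37972, 25.53027
2. -20.17780, 107.99190
3. -14.52900, -0.45465
4. -71.24666, 5.27312
5. -31.24498, 179.67706

Point 1:
  Lat: split at 2 digits → 16° and 22.7834′; 16 + 22.7834/60 = 16.379723
  S → negative
  λ: split at 3 digits → 025° and 31.816′; 25 + 31.816/60 = 25.530267
  E → positive
Point 2:
  φ: split at 2 digits → 20° and 10.6677′; 20 + 10.6677/60 = 20.177795
  hemisphere S, so the sign is −
  Longitude: split at 3 digits → 107° and 59.514′; 107 + 59.514/60 = 107.991900
  E ⇒ keep positive
Point 3:
  Lat: 31.74′ = 0.529000°; total 14.529000
  hemisphere S, so the sign is −
  λ: 0 + 27.279/60 = 0.454650
  W ⇒ negate
Point 4:
  φ: split at 2 digits → 71° and 14.79982′; 71 + 14.79982/60 = 71.246664
  hemisphere S, so the sign is −
  λ: degrees = first 3 digits = 5, minutes = 16.387; 5 + 16.387/60 = 5.273117
  E ⇒ keep positive
Point 5:
  Lat: 14′ + 41.92″ = 14.69867′; 31 + 14.69867/60 = 31.244978
  hemisphere S, so the sign is −
  Lon: 179° + 40/60 + 37.4/3600 = 179 + 0.666667 + 0.010389 = 179.677056
  E ⇒ keep positive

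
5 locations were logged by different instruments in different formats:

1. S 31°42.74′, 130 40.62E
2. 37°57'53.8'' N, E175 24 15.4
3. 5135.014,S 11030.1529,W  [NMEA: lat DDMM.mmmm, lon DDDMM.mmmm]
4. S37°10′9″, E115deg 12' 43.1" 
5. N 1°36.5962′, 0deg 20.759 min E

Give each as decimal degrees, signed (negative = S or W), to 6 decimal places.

Point 1:
  Lat: 42.74′ = 0.712333°; total 31.7123333
  S → negative
  Longitude: 130 + 40.62/60 = 130.6770000
  E → positive
Point 2:
  φ: 37 + 57/60 + 53.8/3600 = 37.9649444
  N ⇒ keep positive
  Longitude: 175 + 24/60 + 15.4/3600 = 175.4042778
  E → positive
Point 3:
  φ: degrees = first 2 digits = 51, minutes = 35.014; 51 + 35.014/60 = 51.5835667
  S → negative
  Lon: split at 3 digits → 110° and 30.1529′; 110 + 30.1529/60 = 110.5025483
  hemisphere W, so the sign is −
Point 4:
  φ: 37 + 10/60 + 9/3600 = 37.1691667
  hemisphere S, so the sign is −
  Lon: 115 + 12/60 + 43.1/3600 = 115.2119722
  E → positive
Point 5:
  Latitude: 36.5962′ = 0.609937°; total 1.6099367
  N ⇒ keep positive
  Longitude: 20.759′ = 0.345983°; total 0.3459833
  E ⇒ keep positive

1. -31.712333, 130.677000
2. 37.964944, 175.404278
3. -51.583567, -110.502548
4. -37.169167, 115.211972
5. 1.609937, 0.345983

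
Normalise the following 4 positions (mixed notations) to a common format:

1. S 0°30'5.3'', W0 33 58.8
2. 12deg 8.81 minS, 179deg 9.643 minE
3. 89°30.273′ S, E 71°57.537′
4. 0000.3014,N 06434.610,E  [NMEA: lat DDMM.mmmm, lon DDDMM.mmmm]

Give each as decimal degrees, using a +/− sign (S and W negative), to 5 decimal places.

1. -0.50147, -0.56633
2. -12.14683, 179.16072
3. -89.50455, 71.95895
4. 0.00502, 64.57683

Point 1:
  Lat: 0 + 30/60 + 5.3/3600 = 0.501472
  S → negative
  Lon: 33′ + 58.8″ = 33.98000′; 0 + 33.98000/60 = 0.566333
  W → negative
Point 2:
  φ: 12 + 8.81/60 = 12.146833
  S → negative
  Longitude: 179 + 9.643/60 = 179.160717
  E ⇒ keep positive
Point 3:
  φ: 89 + 30.273/60 = 89.504550
  hemisphere S, so the sign is −
  Lon: 57.537′ = 0.958950°; total 71.958950
  E → positive
Point 4:
  Latitude: degrees = first 2 digits = 0, minutes = 0.3014; 0 + 0.3014/60 = 0.005023
  N ⇒ keep positive
  Lon: degrees = first 3 digits = 64, minutes = 34.61; 64 + 34.61/60 = 64.576833
  E → positive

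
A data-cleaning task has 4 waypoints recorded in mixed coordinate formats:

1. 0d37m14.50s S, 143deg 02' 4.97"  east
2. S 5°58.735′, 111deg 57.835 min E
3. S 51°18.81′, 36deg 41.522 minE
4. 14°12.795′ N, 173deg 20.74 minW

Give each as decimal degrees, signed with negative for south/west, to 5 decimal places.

Point 1:
  Lat: 37′ + 14.5″ = 37.24167′; 0 + 37.24167/60 = 0.620694
  S ⇒ negate
  λ: 143 + 2/60 + 4.97/3600 = 143.034714
  E → positive
Point 2:
  Lat: 5 + 58.735/60 = 5.978917
  hemisphere S, so the sign is −
  Lon: 57.835′ = 0.963917°; total 111.963917
  E ⇒ keep positive
Point 3:
  Lat: 51 + 18.81/60 = 51.313500
  hemisphere S, so the sign is −
  Lon: 41.522′ = 0.692033°; total 36.692033
  E ⇒ keep positive
Point 4:
  Latitude: 12.795′ = 0.213250°; total 14.213250
  N → positive
  Lon: 173 + 20.74/60 = 173.345667
  hemisphere W, so the sign is −

1. -0.62069, 143.03471
2. -5.97892, 111.96392
3. -51.31350, 36.69203
4. 14.21325, -173.34567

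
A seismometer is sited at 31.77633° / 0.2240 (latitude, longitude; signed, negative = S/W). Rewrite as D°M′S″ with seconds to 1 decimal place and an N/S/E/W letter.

φ: 0.776330° → 46.57980′; 0.57980 × 60 = 34.788″
Longitude: whole degrees 0; 13.44000′ → 13′ and 26.400″

31°46′34.8″ N, 0°13′26.4″ E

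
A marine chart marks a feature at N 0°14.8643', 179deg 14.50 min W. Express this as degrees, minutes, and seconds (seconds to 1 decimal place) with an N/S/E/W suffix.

0°14′51.9″ N, 179°14′30.0″ W

φ: 14.86430′ → 14′ and 0.86430 × 60 = 51.858″
λ: 14.50000′ → 14′ and 0.50000 × 60 = 30.000″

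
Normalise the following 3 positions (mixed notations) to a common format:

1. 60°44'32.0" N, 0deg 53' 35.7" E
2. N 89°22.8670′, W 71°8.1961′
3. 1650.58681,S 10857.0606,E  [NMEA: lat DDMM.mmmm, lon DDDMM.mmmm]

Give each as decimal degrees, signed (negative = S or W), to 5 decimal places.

1. 60.74222, 0.89325
2. 89.38112, -71.13660
3. -16.84311, 108.95101

Point 1:
  Latitude: 44′ + 32″ = 44.53333′; 60 + 44.53333/60 = 60.742222
  N ⇒ keep positive
  λ: 0° + 53/60 + 35.7/3600 = 0 + 0.883333 + 0.009917 = 0.893250
  E → positive
Point 2:
  Lat: 89 + 22.867/60 = 89.381117
  N ⇒ keep positive
  λ: 71 + 8.1961/60 = 71.136602
  W ⇒ negate
Point 3:
  Latitude: degrees = first 2 digits = 16, minutes = 50.58681; 16 + 50.58681/60 = 16.843114
  S → negative
  λ: split at 3 digits → 108° and 57.0606′; 108 + 57.0606/60 = 108.951010
  E → positive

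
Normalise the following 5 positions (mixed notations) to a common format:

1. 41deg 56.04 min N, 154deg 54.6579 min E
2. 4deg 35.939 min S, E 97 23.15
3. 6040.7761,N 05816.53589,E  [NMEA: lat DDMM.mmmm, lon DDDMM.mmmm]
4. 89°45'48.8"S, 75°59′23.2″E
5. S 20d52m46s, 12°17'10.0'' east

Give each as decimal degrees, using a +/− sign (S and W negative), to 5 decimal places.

1. 41.93400, 154.91097
2. -4.59898, 97.38583
3. 60.67960, 58.27560
4. -89.76356, 75.98978
5. -20.87944, 12.28611

Point 1:
  Latitude: 56.04′ = 0.934000°; total 41.934000
  N → positive
  λ: 154 + 54.6579/60 = 154.910965
  E ⇒ keep positive
Point 2:
  Lat: 35.939′ = 0.598983°; total 4.598983
  S → negative
  Longitude: 97 + 23.15/60 = 97.385833
  E → positive
Point 3:
  φ: split at 2 digits → 60° and 40.7761′; 60 + 40.7761/60 = 60.679602
  N ⇒ keep positive
  Lon: degrees = first 3 digits = 58, minutes = 16.53589; 58 + 16.53589/60 = 58.275598
  E → positive
Point 4:
  φ: 89 + 45/60 + 48.8/3600 = 89.763556
  S → negative
  Longitude: 59′ + 23.2″ = 59.38667′; 75 + 59.38667/60 = 75.989778
  E → positive
Point 5:
  φ: 52′ + 46″ = 52.76667′; 20 + 52.76667/60 = 20.879444
  hemisphere S, so the sign is −
  λ: 17′ + 10″ = 17.16667′; 12 + 17.16667/60 = 12.286111
  E ⇒ keep positive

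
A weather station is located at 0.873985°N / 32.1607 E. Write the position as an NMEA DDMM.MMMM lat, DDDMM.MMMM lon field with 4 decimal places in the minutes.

0052.4391,N / 03209.6420,E

φ: fractional part 0.873985 → 52.439100 minutes
Longitude: 32° + 0.160700 × 60 = 32° 9.642000′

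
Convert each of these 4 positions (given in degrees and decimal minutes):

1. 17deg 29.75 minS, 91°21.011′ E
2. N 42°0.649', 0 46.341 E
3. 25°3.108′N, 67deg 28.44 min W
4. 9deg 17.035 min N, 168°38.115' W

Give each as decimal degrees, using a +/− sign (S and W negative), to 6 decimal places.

Point 1:
  Lat: 29.75′ = 0.495833°; total 17.4958333
  hemisphere S, so the sign is −
  Lon: 21.011′ = 0.350183°; total 91.3501833
  E ⇒ keep positive
Point 2:
  Lat: 42 + 0.649/60 = 42.0108167
  N → positive
  λ: 46.341′ = 0.772350°; total 0.7723500
  E ⇒ keep positive
Point 3:
  φ: 25 + 3.108/60 = 25.0518000
  N → positive
  Lon: 28.44′ = 0.474000°; total 67.4740000
  hemisphere W, so the sign is −
Point 4:
  Lat: 17.035′ = 0.283917°; total 9.2839167
  N ⇒ keep positive
  Lon: 168 + 38.115/60 = 168.6352500
  hemisphere W, so the sign is −

1. -17.495833, 91.350183
2. 42.010817, 0.772350
3. 25.051800, -67.474000
4. 9.283917, -168.635250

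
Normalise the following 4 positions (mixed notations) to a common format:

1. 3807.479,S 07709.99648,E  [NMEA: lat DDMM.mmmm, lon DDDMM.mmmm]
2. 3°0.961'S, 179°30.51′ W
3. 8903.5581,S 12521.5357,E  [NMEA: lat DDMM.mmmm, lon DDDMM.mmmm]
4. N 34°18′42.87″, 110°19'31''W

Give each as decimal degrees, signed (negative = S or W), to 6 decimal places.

Point 1:
  Lat: degrees = first 2 digits = 38, minutes = 7.479; 38 + 7.479/60 = 38.1246500
  S ⇒ negate
  λ: degrees = first 3 digits = 77, minutes = 9.99648; 77 + 9.99648/60 = 77.1666080
  E → positive
Point 2:
  φ: 0.961′ = 0.016017°; total 3.0160167
  S ⇒ negate
  Lon: 179 + 30.51/60 = 179.5085000
  W ⇒ negate
Point 3:
  Lat: split at 2 digits → 89° and 3.5581′; 89 + 3.5581/60 = 89.0593017
  hemisphere S, so the sign is −
  Lon: degrees = first 3 digits = 125, minutes = 21.5357; 125 + 21.5357/60 = 125.3589283
  E ⇒ keep positive
Point 4:
  Latitude: 18′ + 42.87″ = 18.71450′; 34 + 18.71450/60 = 34.3119083
  N → positive
  λ: 19′ + 31″ = 19.51667′; 110 + 19.51667/60 = 110.3252778
  hemisphere W, so the sign is −

1. -38.124650, 77.166608
2. -3.016017, -179.508500
3. -89.059302, 125.358928
4. 34.311908, -110.325278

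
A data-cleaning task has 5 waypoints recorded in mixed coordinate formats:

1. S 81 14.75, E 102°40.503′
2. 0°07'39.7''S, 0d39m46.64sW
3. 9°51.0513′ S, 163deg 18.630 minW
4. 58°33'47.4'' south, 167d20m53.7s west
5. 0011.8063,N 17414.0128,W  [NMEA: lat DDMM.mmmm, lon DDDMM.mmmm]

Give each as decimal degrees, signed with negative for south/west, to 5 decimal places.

1. -81.24583, 102.67505
2. -0.12769, -0.66296
3. -9.85086, -163.31050
4. -58.56317, -167.34825
5. 0.19677, -174.23355

Point 1:
  Latitude: 81 + 14.75/60 = 81.245833
  S → negative
  Lon: 102 + 40.503/60 = 102.675050
  E ⇒ keep positive
Point 2:
  Latitude: 7′ + 39.7″ = 7.66167′; 0 + 7.66167/60 = 0.127694
  S → negative
  Longitude: 0° + 39/60 + 46.64/3600 = 0 + 0.650000 + 0.012956 = 0.662956
  W → negative
Point 3:
  φ: 9 + 51.0513/60 = 9.850855
  S ⇒ negate
  Longitude: 18.63′ = 0.310500°; total 163.310500
  hemisphere W, so the sign is −
Point 4:
  Lat: 58° + 33/60 + 47.4/3600 = 58 + 0.550000 + 0.013167 = 58.563167
  S → negative
  λ: 167° + 20/60 + 53.7/3600 = 167 + 0.333333 + 0.014917 = 167.348250
  W → negative
Point 5:
  φ: split at 2 digits → 00° and 11.8063′; 0 + 11.8063/60 = 0.196772
  N → positive
  λ: split at 3 digits → 174° and 14.0128′; 174 + 14.0128/60 = 174.233547
  W ⇒ negate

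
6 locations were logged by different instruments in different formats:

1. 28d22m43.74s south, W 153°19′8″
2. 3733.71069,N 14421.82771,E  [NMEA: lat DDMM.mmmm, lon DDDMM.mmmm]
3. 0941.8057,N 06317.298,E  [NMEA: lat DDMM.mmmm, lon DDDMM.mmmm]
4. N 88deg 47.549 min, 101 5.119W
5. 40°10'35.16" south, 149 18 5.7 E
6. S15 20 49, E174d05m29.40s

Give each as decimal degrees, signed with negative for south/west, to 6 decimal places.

Point 1:
  Lat: 28° + 22/60 + 43.74/3600 = 28 + 0.366667 + 0.012150 = 28.3788167
  hemisphere S, so the sign is −
  λ: 19′ + 8″ = 19.13333′; 153 + 19.13333/60 = 153.3188889
  W → negative
Point 2:
  φ: degrees = first 2 digits = 37, minutes = 33.71069; 37 + 33.71069/60 = 37.5618448
  N ⇒ keep positive
  Lon: degrees = first 3 digits = 144, minutes = 21.82771; 144 + 21.82771/60 = 144.3637952
  E ⇒ keep positive
Point 3:
  φ: degrees = first 2 digits = 9, minutes = 41.8057; 9 + 41.8057/60 = 9.6967617
  N ⇒ keep positive
  Longitude: split at 3 digits → 063° and 17.298′; 63 + 17.298/60 = 63.2883000
  E → positive
Point 4:
  Latitude: 88 + 47.549/60 = 88.7924833
  N ⇒ keep positive
  Lon: 5.119′ = 0.085317°; total 101.0853167
  W ⇒ negate
Point 5:
  Lat: 10′ + 35.16″ = 10.58600′; 40 + 10.58600/60 = 40.1764333
  S ⇒ negate
  Lon: 18′ + 5.7″ = 18.09500′; 149 + 18.09500/60 = 149.3015833
  E → positive
Point 6:
  Latitude: 20′ + 49″ = 20.81667′; 15 + 20.81667/60 = 15.3469444
  S ⇒ negate
  Longitude: 174° + 5/60 + 29.4/3600 = 174 + 0.083333 + 0.008167 = 174.0915000
  E ⇒ keep positive

1. -28.378817, -153.318889
2. 37.561845, 144.363795
3. 9.696762, 63.288300
4. 88.792483, -101.085317
5. -40.176433, 149.301583
6. -15.346944, 174.091500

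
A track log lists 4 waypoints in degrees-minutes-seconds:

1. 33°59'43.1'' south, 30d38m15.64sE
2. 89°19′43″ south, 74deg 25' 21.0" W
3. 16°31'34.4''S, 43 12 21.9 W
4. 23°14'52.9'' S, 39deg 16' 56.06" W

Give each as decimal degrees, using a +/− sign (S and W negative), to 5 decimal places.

1. -33.99531, 30.63768
2. -89.32861, -74.42250
3. -16.52622, -43.20608
4. -23.24803, -39.28224

Point 1:
  φ: 33 + 59/60 + 43.1/3600 = 33.995306
  S ⇒ negate
  Lon: 38′ + 15.64″ = 38.26067′; 30 + 38.26067/60 = 30.637678
  E ⇒ keep positive
Point 2:
  φ: 89 + 19/60 + 43/3600 = 89.328611
  S → negative
  λ: 74 + 25/60 + 21/3600 = 74.422500
  W ⇒ negate
Point 3:
  φ: 31′ + 34.4″ = 31.57333′; 16 + 31.57333/60 = 16.526222
  S ⇒ negate
  λ: 43° + 12/60 + 21.9/3600 = 43 + 0.200000 + 0.006083 = 43.206083
  W ⇒ negate
Point 4:
  Lat: 14′ + 52.9″ = 14.88167′; 23 + 14.88167/60 = 23.248028
  S ⇒ negate
  Lon: 16′ + 56.06″ = 16.93433′; 39 + 16.93433/60 = 39.282239
  W → negative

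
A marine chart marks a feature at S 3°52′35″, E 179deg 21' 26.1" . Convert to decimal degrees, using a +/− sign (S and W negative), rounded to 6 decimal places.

Lat: 3° + 52/60 + 35/3600 = 3 + 0.866667 + 0.009722 = 3.8763889
S → negative
Lon: 21′ + 26.1″ = 21.43500′; 179 + 21.43500/60 = 179.3572500
E ⇒ keep positive

-3.876389, 179.357250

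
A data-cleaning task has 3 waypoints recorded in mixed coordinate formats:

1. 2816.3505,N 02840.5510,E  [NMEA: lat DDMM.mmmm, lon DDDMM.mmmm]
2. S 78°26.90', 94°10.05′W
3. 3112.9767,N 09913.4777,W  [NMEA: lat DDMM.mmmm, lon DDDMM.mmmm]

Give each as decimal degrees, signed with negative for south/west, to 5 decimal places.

Point 1:
  φ: degrees = first 2 digits = 28, minutes = 16.3505; 28 + 16.3505/60 = 28.272508
  N ⇒ keep positive
  Lon: split at 3 digits → 028° and 40.551′; 28 + 40.551/60 = 28.675850
  E → positive
Point 2:
  Latitude: 78 + 26.9/60 = 78.448333
  S → negative
  Lon: 94 + 10.05/60 = 94.167500
  W → negative
Point 3:
  Latitude: split at 2 digits → 31° and 12.9767′; 31 + 12.9767/60 = 31.216278
  N → positive
  Lon: split at 3 digits → 099° and 13.4777′; 99 + 13.4777/60 = 99.224628
  W ⇒ negate

1. 28.27251, 28.67585
2. -78.44833, -94.16750
3. 31.21628, -99.22463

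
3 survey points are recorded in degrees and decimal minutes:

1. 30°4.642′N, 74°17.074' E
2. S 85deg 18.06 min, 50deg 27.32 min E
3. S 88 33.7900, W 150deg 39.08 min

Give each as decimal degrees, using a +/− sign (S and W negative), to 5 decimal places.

Point 1:
  Lat: 4.642′ = 0.077367°; total 30.077367
  N → positive
  Lon: 74 + 17.074/60 = 74.284567
  E ⇒ keep positive
Point 2:
  φ: 18.06′ = 0.301000°; total 85.301000
  hemisphere S, so the sign is −
  Lon: 27.32′ = 0.455333°; total 50.455333
  E ⇒ keep positive
Point 3:
  Latitude: 33.79′ = 0.563167°; total 88.563167
  S → negative
  λ: 150 + 39.08/60 = 150.651333
  W ⇒ negate

1. 30.07737, 74.28457
2. -85.30100, 50.45533
3. -88.56317, -150.65133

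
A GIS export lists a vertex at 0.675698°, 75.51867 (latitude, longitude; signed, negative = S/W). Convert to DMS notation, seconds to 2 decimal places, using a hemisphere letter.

φ: whole degrees 0; 40.54188′ → 40′ and 32.5128″
Longitude: 0.518670 × 60 = 31.12020′ → 31′, remainder × 60 = 7.2120″

0°40′32.51″ N, 75°31′7.21″ E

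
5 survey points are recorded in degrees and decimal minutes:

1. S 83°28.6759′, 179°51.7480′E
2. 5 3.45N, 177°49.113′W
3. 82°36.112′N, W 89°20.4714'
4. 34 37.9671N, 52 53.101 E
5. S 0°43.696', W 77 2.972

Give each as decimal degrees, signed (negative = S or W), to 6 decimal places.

1. -83.477932, 179.862467
2. 5.057500, -177.818550
3. 82.601867, -89.341190
4. 34.632785, 52.885017
5. -0.728267, -77.049533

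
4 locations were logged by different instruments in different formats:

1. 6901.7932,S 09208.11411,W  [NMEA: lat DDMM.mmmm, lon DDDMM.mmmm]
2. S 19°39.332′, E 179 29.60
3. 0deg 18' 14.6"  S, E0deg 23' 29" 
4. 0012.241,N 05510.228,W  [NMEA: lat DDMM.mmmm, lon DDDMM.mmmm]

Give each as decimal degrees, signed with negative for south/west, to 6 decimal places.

Point 1:
  Lat: degrees = first 2 digits = 69, minutes = 1.7932; 69 + 1.7932/60 = 69.0298867
  hemisphere S, so the sign is −
  Lon: degrees = first 3 digits = 92, minutes = 8.11411; 92 + 8.11411/60 = 92.1352352
  W → negative
Point 2:
  φ: 39.332′ = 0.655533°; total 19.6555333
  hemisphere S, so the sign is −
  Lon: 29.6′ = 0.493333°; total 179.4933333
  E → positive
Point 3:
  Latitude: 0° + 18/60 + 14.6/3600 = 0 + 0.300000 + 0.004056 = 0.3040556
  S → negative
  Longitude: 0 + 23/60 + 29/3600 = 0.3913889
  E ⇒ keep positive
Point 4:
  Latitude: split at 2 digits → 00° and 12.241′; 0 + 12.241/60 = 0.2040167
  N → positive
  λ: degrees = first 3 digits = 55, minutes = 10.228; 55 + 10.228/60 = 55.1704667
  W ⇒ negate

1. -69.029887, -92.135235
2. -19.655533, 179.493333
3. -0.304056, 0.391389
4. 0.204017, -55.170467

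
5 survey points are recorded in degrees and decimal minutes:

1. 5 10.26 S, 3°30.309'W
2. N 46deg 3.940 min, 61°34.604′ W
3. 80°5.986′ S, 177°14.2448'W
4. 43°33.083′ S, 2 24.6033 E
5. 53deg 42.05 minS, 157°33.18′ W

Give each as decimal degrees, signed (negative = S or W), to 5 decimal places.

Point 1:
  Lat: 5 + 10.26/60 = 5.171000
  hemisphere S, so the sign is −
  λ: 3 + 30.309/60 = 3.505150
  hemisphere W, so the sign is −
Point 2:
  Lat: 3.94′ = 0.065667°; total 46.065667
  N → positive
  Longitude: 61 + 34.604/60 = 61.576733
  hemisphere W, so the sign is −
Point 3:
  Latitude: 5.986′ = 0.099767°; total 80.099767
  hemisphere S, so the sign is −
  λ: 177 + 14.2448/60 = 177.237413
  W → negative
Point 4:
  φ: 43 + 33.083/60 = 43.551383
  hemisphere S, so the sign is −
  Longitude: 24.6033′ = 0.410055°; total 2.410055
  E → positive
Point 5:
  φ: 53 + 42.05/60 = 53.700833
  hemisphere S, so the sign is −
  Longitude: 33.18′ = 0.553000°; total 157.553000
  W → negative

1. -5.17100, -3.50515
2. 46.06567, -61.57673
3. -80.09977, -177.23741
4. -43.55138, 2.41006
5. -53.70083, -157.55300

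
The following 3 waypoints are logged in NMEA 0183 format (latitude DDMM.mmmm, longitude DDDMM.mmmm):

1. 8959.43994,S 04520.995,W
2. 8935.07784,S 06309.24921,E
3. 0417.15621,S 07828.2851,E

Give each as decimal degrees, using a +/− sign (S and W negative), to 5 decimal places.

1. -89.99067, -45.34992
2. -89.58463, 63.15415
3. -4.28594, 78.47142

Point 1:
  Latitude: split at 2 digits → 89° and 59.43994′; 89 + 59.43994/60 = 89.990666
  S ⇒ negate
  Lon: degrees = first 3 digits = 45, minutes = 20.995; 45 + 20.995/60 = 45.349917
  W → negative
Point 2:
  φ: degrees = first 2 digits = 89, minutes = 35.07784; 89 + 35.07784/60 = 89.584631
  hemisphere S, so the sign is −
  Lon: split at 3 digits → 063° and 9.24921′; 63 + 9.24921/60 = 63.154154
  E ⇒ keep positive
Point 3:
  Lat: degrees = first 2 digits = 4, minutes = 17.15621; 4 + 17.15621/60 = 4.285937
  S → negative
  Lon: split at 3 digits → 078° and 28.2851′; 78 + 28.2851/60 = 78.471418
  E ⇒ keep positive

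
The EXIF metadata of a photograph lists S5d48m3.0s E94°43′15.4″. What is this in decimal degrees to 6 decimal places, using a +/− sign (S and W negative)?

-5.800833, 94.720944

φ: 5° + 48/60 + 3/3600 = 5 + 0.800000 + 0.000833 = 5.8008333
S ⇒ negate
λ: 94 + 43/60 + 15.4/3600 = 94.7209444
E → positive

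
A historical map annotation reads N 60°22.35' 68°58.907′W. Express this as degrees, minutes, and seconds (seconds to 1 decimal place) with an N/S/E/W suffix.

60°22′21.0″ N, 68°58′54.4″ W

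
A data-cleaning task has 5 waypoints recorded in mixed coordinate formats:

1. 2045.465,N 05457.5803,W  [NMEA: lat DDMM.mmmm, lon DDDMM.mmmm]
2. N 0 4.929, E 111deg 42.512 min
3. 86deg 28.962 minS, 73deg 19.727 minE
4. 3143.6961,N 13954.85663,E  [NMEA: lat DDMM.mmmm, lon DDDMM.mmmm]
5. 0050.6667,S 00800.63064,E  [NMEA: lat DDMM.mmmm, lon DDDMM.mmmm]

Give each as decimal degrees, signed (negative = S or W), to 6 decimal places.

Point 1:
  Lat: split at 2 digits → 20° and 45.465′; 20 + 45.465/60 = 20.7577500
  N ⇒ keep positive
  λ: split at 3 digits → 054° and 57.5803′; 54 + 57.5803/60 = 54.9596717
  W ⇒ negate
Point 2:
  φ: 0 + 4.929/60 = 0.0821500
  N ⇒ keep positive
  Longitude: 42.512′ = 0.708533°; total 111.7085333
  E ⇒ keep positive
Point 3:
  Lat: 28.962′ = 0.482700°; total 86.4827000
  hemisphere S, so the sign is −
  Lon: 73 + 19.727/60 = 73.3287833
  E → positive
Point 4:
  Latitude: degrees = first 2 digits = 31, minutes = 43.6961; 31 + 43.6961/60 = 31.7282683
  N → positive
  Lon: split at 3 digits → 139° and 54.85663′; 139 + 54.85663/60 = 139.9142772
  E ⇒ keep positive
Point 5:
  Lat: split at 2 digits → 00° and 50.6667′; 0 + 50.6667/60 = 0.8444450
  hemisphere S, so the sign is −
  Lon: split at 3 digits → 008° and 0.63064′; 8 + 0.63064/60 = 8.0105107
  E → positive

1. 20.757750, -54.959672
2. 0.082150, 111.708533
3. -86.482700, 73.328783
4. 31.728268, 139.914277
5. -0.844445, 8.010511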